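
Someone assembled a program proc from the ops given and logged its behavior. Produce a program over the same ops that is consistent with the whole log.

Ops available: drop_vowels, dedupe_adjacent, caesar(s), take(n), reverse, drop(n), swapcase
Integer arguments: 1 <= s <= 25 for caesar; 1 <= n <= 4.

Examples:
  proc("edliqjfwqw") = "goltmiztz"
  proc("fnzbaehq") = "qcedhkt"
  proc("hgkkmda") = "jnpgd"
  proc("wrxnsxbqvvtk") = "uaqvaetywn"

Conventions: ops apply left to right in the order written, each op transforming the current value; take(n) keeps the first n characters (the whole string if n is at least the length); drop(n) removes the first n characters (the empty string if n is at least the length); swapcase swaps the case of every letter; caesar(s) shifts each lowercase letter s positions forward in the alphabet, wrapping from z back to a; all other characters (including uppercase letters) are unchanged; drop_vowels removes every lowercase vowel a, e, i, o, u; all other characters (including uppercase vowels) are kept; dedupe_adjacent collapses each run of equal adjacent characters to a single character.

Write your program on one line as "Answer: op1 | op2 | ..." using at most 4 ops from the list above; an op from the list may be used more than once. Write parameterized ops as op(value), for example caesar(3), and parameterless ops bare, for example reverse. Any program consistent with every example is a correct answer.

caesar(3) | drop(1) | dedupe_adjacent

Check, running the answer program on each example:
  "edliqjfwqw" -> "hgoltmiztz" -> "goltmiztz" -> "goltmiztz"
  "fnzbaehq" -> "iqcedhkt" -> "qcedhkt" -> "qcedhkt"
  "hgkkmda" -> "kjnnpgd" -> "jnnpgd" -> "jnpgd"
  "wrxnsxbqvvtk" -> "zuaqvaetyywn" -> "uaqvaetyywn" -> "uaqvaetywn"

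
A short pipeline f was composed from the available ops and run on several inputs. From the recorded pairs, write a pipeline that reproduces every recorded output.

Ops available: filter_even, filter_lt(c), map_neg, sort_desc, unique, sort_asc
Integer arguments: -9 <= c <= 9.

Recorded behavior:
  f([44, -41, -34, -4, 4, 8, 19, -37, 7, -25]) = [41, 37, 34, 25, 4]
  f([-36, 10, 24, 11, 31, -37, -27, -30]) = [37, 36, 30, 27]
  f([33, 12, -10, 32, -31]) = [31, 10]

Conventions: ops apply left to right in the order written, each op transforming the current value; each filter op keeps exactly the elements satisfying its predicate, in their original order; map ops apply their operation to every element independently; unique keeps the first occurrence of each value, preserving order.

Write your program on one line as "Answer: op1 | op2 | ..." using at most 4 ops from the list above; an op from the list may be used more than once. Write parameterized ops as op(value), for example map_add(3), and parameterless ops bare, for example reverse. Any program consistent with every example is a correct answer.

filter_lt(4) | map_neg | sort_desc

Check, running the answer program on each example:
  [44, -41, -34, -4, 4, 8, 19, -37, 7, -25] -> [-41, -34, -4, -37, -25] -> [41, 34, 4, 37, 25] -> [41, 37, 34, 25, 4]
  [-36, 10, 24, 11, 31, -37, -27, -30] -> [-36, -37, -27, -30] -> [36, 37, 27, 30] -> [37, 36, 30, 27]
  [33, 12, -10, 32, -31] -> [-10, -31] -> [10, 31] -> [31, 10]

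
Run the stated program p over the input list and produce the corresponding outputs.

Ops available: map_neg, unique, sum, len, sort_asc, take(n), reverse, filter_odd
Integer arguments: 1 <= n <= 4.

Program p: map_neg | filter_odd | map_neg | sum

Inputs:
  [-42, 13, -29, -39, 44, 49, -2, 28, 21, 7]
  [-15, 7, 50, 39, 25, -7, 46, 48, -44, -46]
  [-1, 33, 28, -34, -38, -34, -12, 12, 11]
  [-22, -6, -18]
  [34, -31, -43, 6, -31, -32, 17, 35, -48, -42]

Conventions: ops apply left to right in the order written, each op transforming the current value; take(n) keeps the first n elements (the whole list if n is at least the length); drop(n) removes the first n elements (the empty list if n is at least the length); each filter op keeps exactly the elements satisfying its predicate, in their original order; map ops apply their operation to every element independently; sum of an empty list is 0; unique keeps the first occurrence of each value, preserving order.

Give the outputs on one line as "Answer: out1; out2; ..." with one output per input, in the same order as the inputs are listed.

22; 49; 43; 0; -53

Execution, op by op:
  [-42, 13, -29, -39, 44, 49, -2, 28, 21, 7] -> [42, -13, 29, 39, -44, -49, 2, -28, -21, -7] -> [-13, 29, 39, -49, -21, -7] -> [13, -29, -39, 49, 21, 7] -> 22
  [-15, 7, 50, 39, 25, -7, 46, 48, -44, -46] -> [15, -7, -50, -39, -25, 7, -46, -48, 44, 46] -> [15, -7, -39, -25, 7] -> [-15, 7, 39, 25, -7] -> 49
  [-1, 33, 28, -34, -38, -34, -12, 12, 11] -> [1, -33, -28, 34, 38, 34, 12, -12, -11] -> [1, -33, -11] -> [-1, 33, 11] -> 43
  [-22, -6, -18] -> [22, 6, 18] -> [] -> [] -> 0
  [34, -31, -43, 6, -31, -32, 17, 35, -48, -42] -> [-34, 31, 43, -6, 31, 32, -17, -35, 48, 42] -> [31, 43, 31, -17, -35] -> [-31, -43, -31, 17, 35] -> -53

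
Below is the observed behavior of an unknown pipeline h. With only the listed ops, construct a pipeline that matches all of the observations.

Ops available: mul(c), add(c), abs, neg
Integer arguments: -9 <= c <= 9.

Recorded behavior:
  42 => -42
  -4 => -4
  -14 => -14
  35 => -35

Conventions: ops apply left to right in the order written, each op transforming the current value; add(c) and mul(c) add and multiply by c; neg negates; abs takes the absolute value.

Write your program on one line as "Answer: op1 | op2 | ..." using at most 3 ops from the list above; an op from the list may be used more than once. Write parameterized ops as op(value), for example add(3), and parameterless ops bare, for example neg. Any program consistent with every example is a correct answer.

neg | abs | neg

Check, running the answer program on each example:
  42 -> -42 -> 42 -> -42
  -4 -> 4 -> 4 -> -4
  -14 -> 14 -> 14 -> -14
  35 -> -35 -> 35 -> -35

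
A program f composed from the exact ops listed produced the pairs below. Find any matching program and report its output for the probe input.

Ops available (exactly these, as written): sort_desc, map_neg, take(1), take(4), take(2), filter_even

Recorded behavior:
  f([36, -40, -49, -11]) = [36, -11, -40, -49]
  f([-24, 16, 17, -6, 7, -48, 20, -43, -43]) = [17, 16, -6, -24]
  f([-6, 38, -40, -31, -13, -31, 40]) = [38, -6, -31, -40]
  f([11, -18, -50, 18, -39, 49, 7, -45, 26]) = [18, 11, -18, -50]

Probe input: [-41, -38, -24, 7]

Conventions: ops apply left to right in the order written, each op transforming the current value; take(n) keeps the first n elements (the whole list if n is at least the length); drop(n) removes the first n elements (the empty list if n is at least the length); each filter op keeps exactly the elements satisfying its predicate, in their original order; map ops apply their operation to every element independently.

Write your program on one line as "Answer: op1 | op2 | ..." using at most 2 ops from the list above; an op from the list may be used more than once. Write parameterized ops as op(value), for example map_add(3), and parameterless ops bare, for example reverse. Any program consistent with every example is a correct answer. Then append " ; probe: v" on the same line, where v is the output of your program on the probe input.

take(4) | sort_desc ; probe: [7, -24, -38, -41]

Check, running the answer program on each example:
  [36, -40, -49, -11] -> [36, -40, -49, -11] -> [36, -11, -40, -49]
  [-24, 16, 17, -6, 7, -48, 20, -43, -43] -> [-24, 16, 17, -6] -> [17, 16, -6, -24]
  [-6, 38, -40, -31, -13, -31, 40] -> [-6, 38, -40, -31] -> [38, -6, -31, -40]
  [11, -18, -50, 18, -39, 49, 7, -45, 26] -> [11, -18, -50, 18] -> [18, 11, -18, -50]
  probe: [-41, -38, -24, 7] -> [-41, -38, -24, 7] -> [7, -24, -38, -41]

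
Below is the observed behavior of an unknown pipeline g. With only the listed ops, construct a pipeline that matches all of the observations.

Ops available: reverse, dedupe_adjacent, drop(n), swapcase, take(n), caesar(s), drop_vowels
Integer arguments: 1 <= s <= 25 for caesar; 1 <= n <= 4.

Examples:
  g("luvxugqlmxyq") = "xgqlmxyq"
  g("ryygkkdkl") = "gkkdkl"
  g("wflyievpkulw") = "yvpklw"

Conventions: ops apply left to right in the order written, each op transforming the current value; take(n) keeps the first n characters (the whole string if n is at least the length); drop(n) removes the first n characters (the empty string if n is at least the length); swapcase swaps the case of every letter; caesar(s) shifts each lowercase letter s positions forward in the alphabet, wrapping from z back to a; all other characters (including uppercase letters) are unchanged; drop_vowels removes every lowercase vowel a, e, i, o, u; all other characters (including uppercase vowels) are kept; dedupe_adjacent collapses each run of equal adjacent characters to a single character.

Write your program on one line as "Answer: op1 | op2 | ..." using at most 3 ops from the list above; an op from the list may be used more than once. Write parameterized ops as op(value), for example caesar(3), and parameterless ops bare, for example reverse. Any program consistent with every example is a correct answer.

drop(3) | drop_vowels

Check, running the answer program on each example:
  "luvxugqlmxyq" -> "xugqlmxyq" -> "xgqlmxyq"
  "ryygkkdkl" -> "gkkdkl" -> "gkkdkl"
  "wflyievpkulw" -> "yievpkulw" -> "yvpklw"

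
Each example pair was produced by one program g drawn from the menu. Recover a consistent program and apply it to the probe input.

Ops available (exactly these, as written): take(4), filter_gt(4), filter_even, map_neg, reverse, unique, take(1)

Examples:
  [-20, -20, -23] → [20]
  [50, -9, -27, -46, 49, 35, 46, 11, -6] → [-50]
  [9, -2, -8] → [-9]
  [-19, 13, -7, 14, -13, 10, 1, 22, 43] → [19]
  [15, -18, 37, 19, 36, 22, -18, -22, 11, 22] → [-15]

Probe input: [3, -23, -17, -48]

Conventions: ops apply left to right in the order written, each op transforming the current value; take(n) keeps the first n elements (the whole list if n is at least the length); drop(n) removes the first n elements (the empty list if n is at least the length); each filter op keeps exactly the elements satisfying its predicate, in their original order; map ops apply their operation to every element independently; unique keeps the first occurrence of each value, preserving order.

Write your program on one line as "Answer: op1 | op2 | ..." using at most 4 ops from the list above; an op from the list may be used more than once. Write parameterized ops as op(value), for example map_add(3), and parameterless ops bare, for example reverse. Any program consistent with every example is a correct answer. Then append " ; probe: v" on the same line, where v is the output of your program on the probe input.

unique | map_neg | take(1) ; probe: [-3]

Check, running the answer program on each example:
  [-20, -20, -23] -> [-20, -23] -> [20, 23] -> [20]
  [50, -9, -27, -46, 49, 35, 46, 11, -6] -> [50, -9, -27, -46, 49, 35, 46, 11, -6] -> [-50, 9, 27, 46, -49, -35, -46, -11, 6] -> [-50]
  [9, -2, -8] -> [9, -2, -8] -> [-9, 2, 8] -> [-9]
  [-19, 13, -7, 14, -13, 10, 1, 22, 43] -> [-19, 13, -7, 14, -13, 10, 1, 22, 43] -> [19, -13, 7, -14, 13, -10, -1, -22, -43] -> [19]
  [15, -18, 37, 19, 36, 22, -18, -22, 11, 22] -> [15, -18, 37, 19, 36, 22, -22, 11] -> [-15, 18, -37, -19, -36, -22, 22, -11] -> [-15]
  probe: [3, -23, -17, -48] -> [3, -23, -17, -48] -> [-3, 23, 17, 48] -> [-3]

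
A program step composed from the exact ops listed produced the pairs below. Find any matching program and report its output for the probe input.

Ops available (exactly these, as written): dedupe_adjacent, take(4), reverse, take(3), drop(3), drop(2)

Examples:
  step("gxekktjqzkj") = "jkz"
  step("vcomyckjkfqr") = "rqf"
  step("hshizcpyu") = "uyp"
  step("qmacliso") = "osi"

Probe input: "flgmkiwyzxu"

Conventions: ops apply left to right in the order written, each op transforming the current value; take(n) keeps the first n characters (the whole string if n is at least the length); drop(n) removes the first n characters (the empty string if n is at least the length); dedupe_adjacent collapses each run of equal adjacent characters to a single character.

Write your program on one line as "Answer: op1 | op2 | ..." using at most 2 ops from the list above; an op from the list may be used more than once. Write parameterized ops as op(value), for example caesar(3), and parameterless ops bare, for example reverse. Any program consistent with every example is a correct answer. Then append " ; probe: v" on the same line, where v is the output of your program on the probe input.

reverse | take(3) ; probe: "uxz"

Check, running the answer program on each example:
  "gxekktjqzkj" -> "jkzqjtkkexg" -> "jkz"
  "vcomyckjkfqr" -> "rqfkjkcymocv" -> "rqf"
  "hshizcpyu" -> "uypczihsh" -> "uyp"
  "qmacliso" -> "osilcamq" -> "osi"
  probe: "flgmkiwyzxu" -> "uxzywikmglf" -> "uxz"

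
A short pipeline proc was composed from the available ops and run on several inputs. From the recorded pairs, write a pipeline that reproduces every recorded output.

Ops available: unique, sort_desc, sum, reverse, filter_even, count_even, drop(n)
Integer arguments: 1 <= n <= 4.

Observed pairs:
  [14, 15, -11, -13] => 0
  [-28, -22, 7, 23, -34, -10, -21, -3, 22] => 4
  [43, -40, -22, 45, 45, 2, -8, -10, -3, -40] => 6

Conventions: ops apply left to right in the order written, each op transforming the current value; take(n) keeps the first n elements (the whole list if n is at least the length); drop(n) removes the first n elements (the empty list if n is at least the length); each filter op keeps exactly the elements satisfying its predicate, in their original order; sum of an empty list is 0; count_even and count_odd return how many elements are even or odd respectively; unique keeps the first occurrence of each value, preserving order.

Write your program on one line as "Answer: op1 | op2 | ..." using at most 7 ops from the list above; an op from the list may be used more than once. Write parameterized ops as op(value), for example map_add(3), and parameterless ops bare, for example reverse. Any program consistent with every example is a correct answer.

sort_desc | drop(2) | reverse | filter_even | reverse | count_even

Check, running the answer program on each example:
  [14, 15, -11, -13] -> [15, 14, -11, -13] -> [-11, -13] -> [-13, -11] -> [] -> [] -> 0
  [-28, -22, 7, 23, -34, -10, -21, -3, 22] -> [23, 22, 7, -3, -10, -21, -22, -28, -34] -> [7, -3, -10, -21, -22, -28, -34] -> [-34, -28, -22, -21, -10, -3, 7] -> [-34, -28, -22, -10] -> [-10, -22, -28, -34] -> 4
  [43, -40, -22, 45, 45, 2, -8, -10, -3, -40] -> [45, 45, 43, 2, -3, -8, -10, -22, -40, -40] -> [43, 2, -3, -8, -10, -22, -40, -40] -> [-40, -40, -22, -10, -8, -3, 2, 43] -> [-40, -40, -22, -10, -8, 2] -> [2, -8, -10, -22, -40, -40] -> 6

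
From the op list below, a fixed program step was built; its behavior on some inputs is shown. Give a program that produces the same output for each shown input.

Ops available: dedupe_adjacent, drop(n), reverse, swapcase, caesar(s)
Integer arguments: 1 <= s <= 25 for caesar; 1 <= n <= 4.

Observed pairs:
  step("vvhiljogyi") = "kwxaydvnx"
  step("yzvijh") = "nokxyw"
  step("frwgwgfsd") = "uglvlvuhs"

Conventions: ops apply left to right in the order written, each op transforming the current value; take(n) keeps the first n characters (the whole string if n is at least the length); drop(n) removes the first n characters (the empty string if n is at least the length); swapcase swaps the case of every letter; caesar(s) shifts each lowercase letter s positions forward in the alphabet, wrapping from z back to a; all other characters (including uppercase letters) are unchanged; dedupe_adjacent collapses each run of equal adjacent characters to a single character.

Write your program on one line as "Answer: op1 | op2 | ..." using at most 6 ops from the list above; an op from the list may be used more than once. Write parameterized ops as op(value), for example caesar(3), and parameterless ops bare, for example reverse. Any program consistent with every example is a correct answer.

caesar(5) | dedupe_adjacent | reverse | caesar(10) | reverse

Check, running the answer program on each example:
  "vvhiljogyi" -> "aamnqotldn" -> "amnqotldn" -> "ndltoqnma" -> "xnvdyaxwk" -> "kwxaydvnx"
  "yzvijh" -> "deanom" -> "deanom" -> "monaed" -> "wyxkon" -> "nokxyw"
  "frwgwgfsd" -> "kwblblkxi" -> "kwblblkxi" -> "ixklblbwk" -> "shuvlvlgu" -> "uglvlvuhs"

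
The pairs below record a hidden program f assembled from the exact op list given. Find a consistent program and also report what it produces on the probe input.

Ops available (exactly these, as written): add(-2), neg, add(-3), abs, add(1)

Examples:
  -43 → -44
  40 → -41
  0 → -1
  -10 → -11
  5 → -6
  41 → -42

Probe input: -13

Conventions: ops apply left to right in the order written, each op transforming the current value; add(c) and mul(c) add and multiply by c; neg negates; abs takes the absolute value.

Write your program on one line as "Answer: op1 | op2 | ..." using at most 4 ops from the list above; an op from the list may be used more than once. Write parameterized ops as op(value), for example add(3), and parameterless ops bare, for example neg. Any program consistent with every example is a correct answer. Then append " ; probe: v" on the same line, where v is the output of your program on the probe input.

abs | add(1) | neg ; probe: -14

Check, running the answer program on each example:
  -43 -> 43 -> 44 -> -44
  40 -> 40 -> 41 -> -41
  0 -> 0 -> 1 -> -1
  -10 -> 10 -> 11 -> -11
  5 -> 5 -> 6 -> -6
  41 -> 41 -> 42 -> -42
  probe: -13 -> 13 -> 14 -> -14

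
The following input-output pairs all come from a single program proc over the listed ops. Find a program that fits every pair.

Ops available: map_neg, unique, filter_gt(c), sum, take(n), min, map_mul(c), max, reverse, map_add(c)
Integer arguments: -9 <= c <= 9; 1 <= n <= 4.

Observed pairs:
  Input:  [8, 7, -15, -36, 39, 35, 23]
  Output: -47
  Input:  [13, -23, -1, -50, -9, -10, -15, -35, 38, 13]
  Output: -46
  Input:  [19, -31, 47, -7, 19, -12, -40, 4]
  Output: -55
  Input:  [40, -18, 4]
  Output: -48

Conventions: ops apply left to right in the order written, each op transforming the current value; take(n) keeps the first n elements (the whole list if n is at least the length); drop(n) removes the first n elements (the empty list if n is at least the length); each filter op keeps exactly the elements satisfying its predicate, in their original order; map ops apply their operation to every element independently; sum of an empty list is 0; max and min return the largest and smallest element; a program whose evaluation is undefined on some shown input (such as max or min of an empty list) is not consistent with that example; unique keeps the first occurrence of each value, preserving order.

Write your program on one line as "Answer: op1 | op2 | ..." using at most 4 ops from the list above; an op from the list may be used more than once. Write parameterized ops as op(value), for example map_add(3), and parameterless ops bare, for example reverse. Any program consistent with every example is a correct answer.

map_add(8) | map_neg | unique | min

Check, running the answer program on each example:
  [8, 7, -15, -36, 39, 35, 23] -> [16, 15, -7, -28, 47, 43, 31] -> [-16, -15, 7, 28, -47, -43, -31] -> [-16, -15, 7, 28, -47, -43, -31] -> -47
  [13, -23, -1, -50, -9, -10, -15, -35, 38, 13] -> [21, -15, 7, -42, -1, -2, -7, -27, 46, 21] -> [-21, 15, -7, 42, 1, 2, 7, 27, -46, -21] -> [-21, 15, -7, 42, 1, 2, 7, 27, -46] -> -46
  [19, -31, 47, -7, 19, -12, -40, 4] -> [27, -23, 55, 1, 27, -4, -32, 12] -> [-27, 23, -55, -1, -27, 4, 32, -12] -> [-27, 23, -55, -1, 4, 32, -12] -> -55
  [40, -18, 4] -> [48, -10, 12] -> [-48, 10, -12] -> [-48, 10, -12] -> -48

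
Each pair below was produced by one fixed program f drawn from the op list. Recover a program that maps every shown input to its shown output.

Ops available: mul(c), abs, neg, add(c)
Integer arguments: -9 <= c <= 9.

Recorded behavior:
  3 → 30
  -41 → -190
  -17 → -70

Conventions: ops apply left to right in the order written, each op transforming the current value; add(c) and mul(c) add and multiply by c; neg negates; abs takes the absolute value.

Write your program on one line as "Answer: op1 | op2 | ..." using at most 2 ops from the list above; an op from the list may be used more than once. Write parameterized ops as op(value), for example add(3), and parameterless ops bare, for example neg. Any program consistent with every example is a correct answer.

add(3) | mul(5)

Check, running the answer program on each example:
  3 -> 6 -> 30
  -41 -> -38 -> -190
  -17 -> -14 -> -70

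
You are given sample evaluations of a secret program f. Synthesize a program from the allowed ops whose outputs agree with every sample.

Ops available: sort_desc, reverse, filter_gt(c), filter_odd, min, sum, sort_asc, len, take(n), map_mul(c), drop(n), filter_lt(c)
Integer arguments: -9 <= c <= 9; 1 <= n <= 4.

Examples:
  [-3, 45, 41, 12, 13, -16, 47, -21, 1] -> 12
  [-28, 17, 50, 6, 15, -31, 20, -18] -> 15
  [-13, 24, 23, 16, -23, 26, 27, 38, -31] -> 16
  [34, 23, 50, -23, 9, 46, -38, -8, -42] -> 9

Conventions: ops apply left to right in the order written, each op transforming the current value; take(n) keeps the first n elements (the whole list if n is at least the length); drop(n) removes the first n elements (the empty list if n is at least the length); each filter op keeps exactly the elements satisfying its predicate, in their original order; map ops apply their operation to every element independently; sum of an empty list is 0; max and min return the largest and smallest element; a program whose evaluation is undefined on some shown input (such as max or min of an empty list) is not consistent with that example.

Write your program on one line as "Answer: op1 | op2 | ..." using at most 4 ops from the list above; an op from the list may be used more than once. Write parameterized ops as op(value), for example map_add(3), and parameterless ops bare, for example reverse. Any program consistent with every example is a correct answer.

filter_gt(6) | sort_desc | reverse | min

Check, running the answer program on each example:
  [-3, 45, 41, 12, 13, -16, 47, -21, 1] -> [45, 41, 12, 13, 47] -> [47, 45, 41, 13, 12] -> [12, 13, 41, 45, 47] -> 12
  [-28, 17, 50, 6, 15, -31, 20, -18] -> [17, 50, 15, 20] -> [50, 20, 17, 15] -> [15, 17, 20, 50] -> 15
  [-13, 24, 23, 16, -23, 26, 27, 38, -31] -> [24, 23, 16, 26, 27, 38] -> [38, 27, 26, 24, 23, 16] -> [16, 23, 24, 26, 27, 38] -> 16
  [34, 23, 50, -23, 9, 46, -38, -8, -42] -> [34, 23, 50, 9, 46] -> [50, 46, 34, 23, 9] -> [9, 23, 34, 46, 50] -> 9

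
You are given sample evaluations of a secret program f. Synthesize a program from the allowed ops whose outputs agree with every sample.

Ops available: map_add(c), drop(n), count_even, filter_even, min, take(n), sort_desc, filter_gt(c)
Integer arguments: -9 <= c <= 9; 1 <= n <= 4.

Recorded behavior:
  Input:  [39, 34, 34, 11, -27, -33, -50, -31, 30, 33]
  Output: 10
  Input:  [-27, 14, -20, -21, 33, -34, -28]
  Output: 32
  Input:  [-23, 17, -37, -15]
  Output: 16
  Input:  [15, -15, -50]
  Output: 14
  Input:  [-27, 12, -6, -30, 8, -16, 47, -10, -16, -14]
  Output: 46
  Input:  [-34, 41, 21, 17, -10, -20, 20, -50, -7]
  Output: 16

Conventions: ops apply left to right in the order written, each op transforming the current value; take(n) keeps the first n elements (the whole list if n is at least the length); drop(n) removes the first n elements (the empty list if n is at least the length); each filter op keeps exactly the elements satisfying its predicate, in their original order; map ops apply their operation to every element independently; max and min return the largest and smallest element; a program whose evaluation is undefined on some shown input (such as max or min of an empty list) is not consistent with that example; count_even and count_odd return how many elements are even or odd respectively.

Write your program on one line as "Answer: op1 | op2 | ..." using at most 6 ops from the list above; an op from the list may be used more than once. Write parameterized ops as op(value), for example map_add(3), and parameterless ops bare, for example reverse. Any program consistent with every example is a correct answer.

map_add(-5) | filter_even | map_add(4) | filter_gt(-6) | min

Check, running the answer program on each example:
  [39, 34, 34, 11, -27, -33, -50, -31, 30, 33] -> [34, 29, 29, 6, -32, -38, -55, -36, 25, 28] -> [34, 6, -32, -38, -36, 28] -> [38, 10, -28, -34, -32, 32] -> [38, 10, 32] -> 10
  [-27, 14, -20, -21, 33, -34, -28] -> [-32, 9, -25, -26, 28, -39, -33] -> [-32, -26, 28] -> [-28, -22, 32] -> [32] -> 32
  [-23, 17, -37, -15] -> [-28, 12, -42, -20] -> [-28, 12, -42, -20] -> [-24, 16, -38, -16] -> [16] -> 16
  [15, -15, -50] -> [10, -20, -55] -> [10, -20] -> [14, -16] -> [14] -> 14
  [-27, 12, -6, -30, 8, -16, 47, -10, -16, -14] -> [-32, 7, -11, -35, 3, -21, 42, -15, -21, -19] -> [-32, 42] -> [-28, 46] -> [46] -> 46
  [-34, 41, 21, 17, -10, -20, 20, -50, -7] -> [-39, 36, 16, 12, -15, -25, 15, -55, -12] -> [36, 16, 12, -12] -> [40, 20, 16, -8] -> [40, 20, 16] -> 16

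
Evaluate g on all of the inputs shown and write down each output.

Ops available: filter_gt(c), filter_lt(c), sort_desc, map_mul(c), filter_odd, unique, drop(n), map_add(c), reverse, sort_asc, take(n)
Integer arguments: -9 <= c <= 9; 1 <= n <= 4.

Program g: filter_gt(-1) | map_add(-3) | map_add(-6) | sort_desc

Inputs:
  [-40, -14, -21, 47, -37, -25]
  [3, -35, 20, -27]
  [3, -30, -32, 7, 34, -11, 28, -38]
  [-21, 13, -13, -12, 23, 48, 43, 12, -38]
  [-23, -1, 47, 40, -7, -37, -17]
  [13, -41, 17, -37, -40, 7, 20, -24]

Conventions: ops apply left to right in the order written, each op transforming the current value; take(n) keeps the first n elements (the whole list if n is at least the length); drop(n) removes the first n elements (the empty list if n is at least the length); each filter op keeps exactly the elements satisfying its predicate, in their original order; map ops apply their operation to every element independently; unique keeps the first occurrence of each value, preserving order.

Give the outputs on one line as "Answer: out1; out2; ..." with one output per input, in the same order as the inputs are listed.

[38]; [11, -6]; [25, 19, -2, -6]; [39, 34, 14, 4, 3]; [38, 31]; [11, 8, 4, -2]

Execution, op by op:
  [-40, -14, -21, 47, -37, -25] -> [47] -> [44] -> [38] -> [38]
  [3, -35, 20, -27] -> [3, 20] -> [0, 17] -> [-6, 11] -> [11, -6]
  [3, -30, -32, 7, 34, -11, 28, -38] -> [3, 7, 34, 28] -> [0, 4, 31, 25] -> [-6, -2, 25, 19] -> [25, 19, -2, -6]
  [-21, 13, -13, -12, 23, 48, 43, 12, -38] -> [13, 23, 48, 43, 12] -> [10, 20, 45, 40, 9] -> [4, 14, 39, 34, 3] -> [39, 34, 14, 4, 3]
  [-23, -1, 47, 40, -7, -37, -17] -> [47, 40] -> [44, 37] -> [38, 31] -> [38, 31]
  [13, -41, 17, -37, -40, 7, 20, -24] -> [13, 17, 7, 20] -> [10, 14, 4, 17] -> [4, 8, -2, 11] -> [11, 8, 4, -2]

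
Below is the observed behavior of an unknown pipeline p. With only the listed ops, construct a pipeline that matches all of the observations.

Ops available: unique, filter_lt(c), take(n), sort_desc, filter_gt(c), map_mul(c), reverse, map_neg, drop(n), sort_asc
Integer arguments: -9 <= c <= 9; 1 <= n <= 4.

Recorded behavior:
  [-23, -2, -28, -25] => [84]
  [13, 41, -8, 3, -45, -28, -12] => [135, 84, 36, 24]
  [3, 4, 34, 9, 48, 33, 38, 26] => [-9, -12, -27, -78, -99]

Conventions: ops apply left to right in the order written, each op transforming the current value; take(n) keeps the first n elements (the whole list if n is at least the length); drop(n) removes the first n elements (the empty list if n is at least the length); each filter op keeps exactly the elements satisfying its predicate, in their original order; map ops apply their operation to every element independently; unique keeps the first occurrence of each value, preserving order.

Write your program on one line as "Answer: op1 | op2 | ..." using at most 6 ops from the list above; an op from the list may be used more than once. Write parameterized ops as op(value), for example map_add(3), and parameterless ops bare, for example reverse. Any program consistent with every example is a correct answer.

sort_desc | drop(1) | map_mul(-3) | drop(2) | reverse

Check, running the answer program on each example:
  [-23, -2, -28, -25] -> [-2, -23, -25, -28] -> [-23, -25, -28] -> [69, 75, 84] -> [84] -> [84]
  [13, 41, -8, 3, -45, -28, -12] -> [41, 13, 3, -8, -12, -28, -45] -> [13, 3, -8, -12, -28, -45] -> [-39, -9, 24, 36, 84, 135] -> [24, 36, 84, 135] -> [135, 84, 36, 24]
  [3, 4, 34, 9, 48, 33, 38, 26] -> [48, 38, 34, 33, 26, 9, 4, 3] -> [38, 34, 33, 26, 9, 4, 3] -> [-114, -102, -99, -78, -27, -12, -9] -> [-99, -78, -27, -12, -9] -> [-9, -12, -27, -78, -99]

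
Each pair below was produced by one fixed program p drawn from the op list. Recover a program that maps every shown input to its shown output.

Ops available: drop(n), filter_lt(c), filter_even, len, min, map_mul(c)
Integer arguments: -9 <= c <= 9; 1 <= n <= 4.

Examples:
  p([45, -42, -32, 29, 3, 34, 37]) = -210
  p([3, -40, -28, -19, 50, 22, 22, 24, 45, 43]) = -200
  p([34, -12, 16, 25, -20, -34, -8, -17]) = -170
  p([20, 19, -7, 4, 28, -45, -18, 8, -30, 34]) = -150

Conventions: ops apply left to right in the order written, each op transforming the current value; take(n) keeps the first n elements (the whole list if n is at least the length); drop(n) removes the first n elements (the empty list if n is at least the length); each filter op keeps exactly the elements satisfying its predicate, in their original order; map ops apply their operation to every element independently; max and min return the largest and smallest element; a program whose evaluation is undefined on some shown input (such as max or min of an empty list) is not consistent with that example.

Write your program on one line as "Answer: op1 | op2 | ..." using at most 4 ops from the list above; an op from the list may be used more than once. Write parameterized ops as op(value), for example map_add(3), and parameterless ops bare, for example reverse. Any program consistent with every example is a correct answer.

map_mul(5) | filter_even | min

Check, running the answer program on each example:
  [45, -42, -32, 29, 3, 34, 37] -> [225, -210, -160, 145, 15, 170, 185] -> [-210, -160, 170] -> -210
  [3, -40, -28, -19, 50, 22, 22, 24, 45, 43] -> [15, -200, -140, -95, 250, 110, 110, 120, 225, 215] -> [-200, -140, 250, 110, 110, 120] -> -200
  [34, -12, 16, 25, -20, -34, -8, -17] -> [170, -60, 80, 125, -100, -170, -40, -85] -> [170, -60, 80, -100, -170, -40] -> -170
  [20, 19, -7, 4, 28, -45, -18, 8, -30, 34] -> [100, 95, -35, 20, 140, -225, -90, 40, -150, 170] -> [100, 20, 140, -90, 40, -150, 170] -> -150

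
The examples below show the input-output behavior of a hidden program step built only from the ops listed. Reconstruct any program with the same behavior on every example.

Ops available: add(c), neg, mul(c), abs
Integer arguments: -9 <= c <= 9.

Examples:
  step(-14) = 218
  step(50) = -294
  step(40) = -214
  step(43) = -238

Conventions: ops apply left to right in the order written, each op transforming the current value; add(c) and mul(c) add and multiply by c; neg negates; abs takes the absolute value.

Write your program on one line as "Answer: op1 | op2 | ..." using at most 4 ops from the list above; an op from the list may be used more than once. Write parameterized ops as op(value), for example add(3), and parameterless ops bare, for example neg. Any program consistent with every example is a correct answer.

add(-8) | add(-6) | mul(-8) | add(-6)

Check, running the answer program on each example:
  -14 -> -22 -> -28 -> 224 -> 218
  50 -> 42 -> 36 -> -288 -> -294
  40 -> 32 -> 26 -> -208 -> -214
  43 -> 35 -> 29 -> -232 -> -238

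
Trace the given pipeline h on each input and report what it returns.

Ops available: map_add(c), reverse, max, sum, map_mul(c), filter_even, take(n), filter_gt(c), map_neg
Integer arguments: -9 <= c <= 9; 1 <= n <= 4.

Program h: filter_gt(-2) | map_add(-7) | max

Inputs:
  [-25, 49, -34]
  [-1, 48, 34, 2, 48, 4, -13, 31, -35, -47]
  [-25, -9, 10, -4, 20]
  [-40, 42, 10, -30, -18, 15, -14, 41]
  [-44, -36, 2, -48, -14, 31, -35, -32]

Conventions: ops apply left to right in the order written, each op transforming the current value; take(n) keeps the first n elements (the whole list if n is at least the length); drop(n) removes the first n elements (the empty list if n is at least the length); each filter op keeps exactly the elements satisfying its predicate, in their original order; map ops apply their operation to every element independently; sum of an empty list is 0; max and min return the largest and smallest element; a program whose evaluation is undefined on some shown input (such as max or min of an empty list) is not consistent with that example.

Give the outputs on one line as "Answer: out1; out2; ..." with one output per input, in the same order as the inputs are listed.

42; 41; 13; 35; 24

Execution, op by op:
  [-25, 49, -34] -> [49] -> [42] -> 42
  [-1, 48, 34, 2, 48, 4, -13, 31, -35, -47] -> [-1, 48, 34, 2, 48, 4, 31] -> [-8, 41, 27, -5, 41, -3, 24] -> 41
  [-25, -9, 10, -4, 20] -> [10, 20] -> [3, 13] -> 13
  [-40, 42, 10, -30, -18, 15, -14, 41] -> [42, 10, 15, 41] -> [35, 3, 8, 34] -> 35
  [-44, -36, 2, -48, -14, 31, -35, -32] -> [2, 31] -> [-5, 24] -> 24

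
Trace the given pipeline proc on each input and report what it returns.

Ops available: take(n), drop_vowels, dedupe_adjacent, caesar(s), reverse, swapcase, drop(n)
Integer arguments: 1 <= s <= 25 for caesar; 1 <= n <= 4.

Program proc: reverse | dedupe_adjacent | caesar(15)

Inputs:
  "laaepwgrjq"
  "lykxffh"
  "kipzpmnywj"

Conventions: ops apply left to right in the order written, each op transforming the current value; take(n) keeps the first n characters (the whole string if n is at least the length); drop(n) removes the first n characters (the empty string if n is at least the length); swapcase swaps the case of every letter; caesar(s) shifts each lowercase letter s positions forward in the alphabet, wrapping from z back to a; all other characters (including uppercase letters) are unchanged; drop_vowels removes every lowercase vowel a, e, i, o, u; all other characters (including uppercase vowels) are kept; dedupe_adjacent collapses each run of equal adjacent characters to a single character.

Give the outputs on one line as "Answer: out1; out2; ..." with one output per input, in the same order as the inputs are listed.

Execution, op by op:
  "laaepwgrjq" -> "qjrgwpeaal" -> "qjrgwpeal" -> "fygvletpa"
  "lykxffh" -> "hffxkyl" -> "hfxkyl" -> "wumzna"
  "kipzpmnywj" -> "jwynmpzpik" -> "jwynmpzpik" -> "ylncbeoexz"

"fygvletpa"; "wumzna"; "ylncbeoexz"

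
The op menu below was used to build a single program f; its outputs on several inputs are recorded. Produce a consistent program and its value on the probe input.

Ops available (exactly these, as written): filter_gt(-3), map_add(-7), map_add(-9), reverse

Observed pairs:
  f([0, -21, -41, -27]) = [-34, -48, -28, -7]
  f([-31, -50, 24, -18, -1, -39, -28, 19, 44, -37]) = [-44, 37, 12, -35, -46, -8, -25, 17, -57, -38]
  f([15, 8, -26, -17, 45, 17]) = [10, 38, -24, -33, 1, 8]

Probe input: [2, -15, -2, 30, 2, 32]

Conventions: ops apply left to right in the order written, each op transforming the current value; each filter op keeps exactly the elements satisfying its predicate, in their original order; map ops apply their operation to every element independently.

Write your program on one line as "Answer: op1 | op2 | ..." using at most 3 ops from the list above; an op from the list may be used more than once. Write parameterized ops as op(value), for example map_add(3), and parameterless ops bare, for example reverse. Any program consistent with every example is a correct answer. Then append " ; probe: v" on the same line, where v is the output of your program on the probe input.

map_add(-7) | reverse ; probe: [25, -5, 23, -9, -22, -5]

Check, running the answer program on each example:
  [0, -21, -41, -27] -> [-7, -28, -48, -34] -> [-34, -48, -28, -7]
  [-31, -50, 24, -18, -1, -39, -28, 19, 44, -37] -> [-38, -57, 17, -25, -8, -46, -35, 12, 37, -44] -> [-44, 37, 12, -35, -46, -8, -25, 17, -57, -38]
  [15, 8, -26, -17, 45, 17] -> [8, 1, -33, -24, 38, 10] -> [10, 38, -24, -33, 1, 8]
  probe: [2, -15, -2, 30, 2, 32] -> [-5, -22, -9, 23, -5, 25] -> [25, -5, 23, -9, -22, -5]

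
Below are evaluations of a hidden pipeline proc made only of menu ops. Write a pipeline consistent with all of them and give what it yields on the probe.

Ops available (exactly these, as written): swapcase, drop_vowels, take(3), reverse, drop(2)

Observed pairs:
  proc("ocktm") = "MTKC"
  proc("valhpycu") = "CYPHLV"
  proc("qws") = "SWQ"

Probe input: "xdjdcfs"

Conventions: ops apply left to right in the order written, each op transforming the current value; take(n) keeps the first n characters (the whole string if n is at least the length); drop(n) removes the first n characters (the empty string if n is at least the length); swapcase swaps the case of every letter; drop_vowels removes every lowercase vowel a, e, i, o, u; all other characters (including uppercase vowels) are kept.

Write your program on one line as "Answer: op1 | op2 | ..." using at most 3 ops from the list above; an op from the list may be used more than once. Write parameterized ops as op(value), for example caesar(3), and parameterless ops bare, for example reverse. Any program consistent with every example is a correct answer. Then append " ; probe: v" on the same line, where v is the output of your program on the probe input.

reverse | drop_vowels | swapcase ; probe: "SFCDJDX"

Check, running the answer program on each example:
  "ocktm" -> "mtkco" -> "mtkc" -> "MTKC"
  "valhpycu" -> "ucyphlav" -> "cyphlv" -> "CYPHLV"
  "qws" -> "swq" -> "swq" -> "SWQ"
  probe: "xdjdcfs" -> "sfcdjdx" -> "sfcdjdx" -> "SFCDJDX"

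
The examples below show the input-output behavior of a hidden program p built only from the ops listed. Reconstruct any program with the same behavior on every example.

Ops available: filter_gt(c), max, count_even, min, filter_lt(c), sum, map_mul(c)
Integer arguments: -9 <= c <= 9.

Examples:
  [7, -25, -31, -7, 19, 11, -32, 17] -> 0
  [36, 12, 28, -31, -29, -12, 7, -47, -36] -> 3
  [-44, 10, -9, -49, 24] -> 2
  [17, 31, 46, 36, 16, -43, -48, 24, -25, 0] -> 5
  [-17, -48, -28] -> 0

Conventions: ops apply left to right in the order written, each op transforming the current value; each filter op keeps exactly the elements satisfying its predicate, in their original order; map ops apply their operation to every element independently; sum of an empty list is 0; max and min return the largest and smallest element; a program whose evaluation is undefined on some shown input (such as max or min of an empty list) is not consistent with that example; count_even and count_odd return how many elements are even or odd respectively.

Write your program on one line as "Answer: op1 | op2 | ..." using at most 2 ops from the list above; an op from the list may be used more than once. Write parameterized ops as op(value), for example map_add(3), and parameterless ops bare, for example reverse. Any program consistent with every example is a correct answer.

filter_gt(-8) | count_even

Check, running the answer program on each example:
  [7, -25, -31, -7, 19, 11, -32, 17] -> [7, -7, 19, 11, 17] -> 0
  [36, 12, 28, -31, -29, -12, 7, -47, -36] -> [36, 12, 28, 7] -> 3
  [-44, 10, -9, -49, 24] -> [10, 24] -> 2
  [17, 31, 46, 36, 16, -43, -48, 24, -25, 0] -> [17, 31, 46, 36, 16, 24, 0] -> 5
  [-17, -48, -28] -> [] -> 0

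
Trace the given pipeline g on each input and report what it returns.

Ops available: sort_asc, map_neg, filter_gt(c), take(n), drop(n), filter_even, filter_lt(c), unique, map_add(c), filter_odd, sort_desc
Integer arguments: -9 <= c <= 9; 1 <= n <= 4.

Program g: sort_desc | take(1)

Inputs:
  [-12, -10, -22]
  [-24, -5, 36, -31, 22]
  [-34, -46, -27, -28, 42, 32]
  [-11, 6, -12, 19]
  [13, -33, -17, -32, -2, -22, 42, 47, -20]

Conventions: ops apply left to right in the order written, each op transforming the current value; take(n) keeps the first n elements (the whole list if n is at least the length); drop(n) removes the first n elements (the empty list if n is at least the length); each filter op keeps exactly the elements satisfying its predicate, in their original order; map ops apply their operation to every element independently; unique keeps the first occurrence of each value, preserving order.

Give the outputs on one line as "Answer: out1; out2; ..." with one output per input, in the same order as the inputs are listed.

[-10]; [36]; [42]; [19]; [47]

Execution, op by op:
  [-12, -10, -22] -> [-10, -12, -22] -> [-10]
  [-24, -5, 36, -31, 22] -> [36, 22, -5, -24, -31] -> [36]
  [-34, -46, -27, -28, 42, 32] -> [42, 32, -27, -28, -34, -46] -> [42]
  [-11, 6, -12, 19] -> [19, 6, -11, -12] -> [19]
  [13, -33, -17, -32, -2, -22, 42, 47, -20] -> [47, 42, 13, -2, -17, -20, -22, -32, -33] -> [47]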